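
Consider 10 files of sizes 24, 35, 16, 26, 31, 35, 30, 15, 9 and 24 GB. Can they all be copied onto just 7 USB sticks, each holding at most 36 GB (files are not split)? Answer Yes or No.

Total = 245 GB; ⌈245/36⌉ = 7.
The bound of 7 does not rule out 7, but exhaustive search shows no assignment into 7 USB sticks of capacity 36 GB exists — the minimum is 8.

No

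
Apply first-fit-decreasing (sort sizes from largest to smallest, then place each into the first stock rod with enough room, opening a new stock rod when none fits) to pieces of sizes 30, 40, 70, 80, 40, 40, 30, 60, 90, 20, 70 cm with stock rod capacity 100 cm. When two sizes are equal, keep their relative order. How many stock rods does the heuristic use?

Sorted descending: 90, 80, 70, 70, 60, 40, 40, 40, 30, 30, 20.
  90 → stock rod 1 (new)  [load 90/100]
  80 → stock rod 2 (new)  [load 80/100]
  70 → stock rod 3 (new)  [load 70/100]
  70 → stock rod 4 (new)  [load 70/100]
  60 → stock rod 5 (new)  [load 60/100]
  40 → stock rod 5  [load 100/100]
  40 → stock rod 6 (new)  [load 40/100]
  40 → stock rod 6  [load 80/100]
  30 → stock rod 3  [load 100/100]
  30 → stock rod 4  [load 100/100]
  20 → stock rod 2  [load 100/100]
6 stock rods opened.

6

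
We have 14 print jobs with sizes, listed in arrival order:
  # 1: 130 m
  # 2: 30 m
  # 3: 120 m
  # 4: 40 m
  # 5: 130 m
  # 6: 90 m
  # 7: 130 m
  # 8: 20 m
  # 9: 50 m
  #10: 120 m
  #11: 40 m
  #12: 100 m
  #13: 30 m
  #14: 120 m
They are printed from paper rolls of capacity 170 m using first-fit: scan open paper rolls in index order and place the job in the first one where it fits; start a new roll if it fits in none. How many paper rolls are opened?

8

  130 → roll 1 (new)  [load 130/170]
  30 → roll 1  [load 160/170]
  120 → roll 2 (new)  [load 120/170]
  40 → roll 2  [load 160/170]
  130 → roll 3 (new)  [load 130/170]
  90 → roll 4 (new)  [load 90/170]
  130 → roll 5 (new)  [load 130/170]
  20 → roll 3  [load 150/170]
  50 → roll 4  [load 140/170]
  120 → roll 6 (new)  [load 120/170]
  40 → roll 5  [load 170/170]
  100 → roll 7 (new)  [load 100/170]
  30 → roll 4  [load 170/170]
  120 → roll 8 (new)  [load 120/170]
8 paper rolls opened.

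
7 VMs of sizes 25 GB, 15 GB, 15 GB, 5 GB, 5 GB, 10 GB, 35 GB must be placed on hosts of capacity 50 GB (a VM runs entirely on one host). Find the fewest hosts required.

3

Total = 35 + 25 + 15 + 15 + 10 + 5 + 5 = 110 GB.
Lower bound: ⌈110/50⌉ = 3 hosts.
A packing using 3 hosts:
  host 1: 35 + 15 = 50
  host 2: 25 + 15 + 10 = 50
  host 3: 5 + 5 = 10
This matches the lower bound, so 3 is optimal.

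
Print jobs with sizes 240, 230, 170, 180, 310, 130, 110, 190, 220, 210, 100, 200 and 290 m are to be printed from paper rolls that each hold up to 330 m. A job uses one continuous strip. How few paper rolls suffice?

Total = 310 + 290 + 240 + 230 + 220 + 210 + 200 + 190 + 180 + 170 + 130 + 110 + 100 = 2580 m.
Lower bound: ⌈2580/330⌉ = 8 paper rolls.
Also, 10 print jobs each exceed 165 m, and no two of those can share a roll, so at least 10 paper rolls are needed.
A packing using 10 paper rolls:
  roll 1: 310 = 310
  roll 2: 290 = 290
  roll 3: 240 = 240
  roll 4: 230 + 100 = 330
  roll 5: 220 + 110 = 330
  roll 6: 210 = 210
  roll 7: 200 + 130 = 330
  roll 8: 190 = 190
  roll 9: 180 = 180
  roll 10: 170 = 170
This matches the lower bound, so 10 is optimal.

10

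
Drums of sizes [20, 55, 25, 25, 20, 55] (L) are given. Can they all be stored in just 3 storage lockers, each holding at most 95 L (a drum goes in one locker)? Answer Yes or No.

Yes

A valid assignment using 3 storage lockers:
  locker 1: 55 + 25 = 80
  locker 2: 55 + 25 = 80
  locker 3: 20 + 20 = 40
Every load is within 95 L, so 3 storage lockers suffice.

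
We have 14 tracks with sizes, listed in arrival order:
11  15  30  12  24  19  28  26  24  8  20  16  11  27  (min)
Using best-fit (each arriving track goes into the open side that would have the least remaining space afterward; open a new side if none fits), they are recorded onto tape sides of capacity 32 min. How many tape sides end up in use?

10

  11 → side 1 (new)  [load 11/32]
  15 → side 1  [load 26/32]
  30 → side 2 (new)  [load 30/32]
  12 → side 3 (new)  [load 12/32]
  24 → side 4 (new)  [load 24/32]
  19 → side 3  [load 31/32]
  28 → side 5 (new)  [load 28/32]
  26 → side 6 (new)  [load 26/32]
  24 → side 7 (new)  [load 24/32]
  8 → side 4  [load 32/32]
  20 → side 8 (new)  [load 20/32]
  16 → side 9 (new)  [load 16/32]
  11 → side 8  [load 31/32]
  27 → side 10 (new)  [load 27/32]
10 tape sides opened.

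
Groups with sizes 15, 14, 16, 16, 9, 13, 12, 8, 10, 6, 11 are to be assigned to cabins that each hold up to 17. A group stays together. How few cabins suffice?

9

Total = 16 + 16 + 15 + 14 + 13 + 12 + 11 + 10 + 9 + 8 + 6 = 130.
Lower bound: ⌈130/17⌉ = 8 cabins.
Also, 9 groups each exceed 17/2, and no two of those can share a cabin, so at least 9 cabins are needed.
A packing using 9 cabins:
  cabin 1: 16 = 16
  cabin 2: 16 = 16
  cabin 3: 15 = 15
  cabin 4: 14 = 14
  cabin 5: 13 = 13
  cabin 6: 12 = 12
  cabin 7: 11 + 6 = 17
  cabin 8: 10 = 10
  cabin 9: 9 + 8 = 17
This matches the lower bound, so 9 is optimal.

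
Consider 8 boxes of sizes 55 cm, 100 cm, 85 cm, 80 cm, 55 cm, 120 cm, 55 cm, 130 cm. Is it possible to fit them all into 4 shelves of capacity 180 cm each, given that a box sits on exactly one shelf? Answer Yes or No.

No

Total = 680 cm; ⌈680/180⌉ = 4.
The bound of 4 does not rule out 4, but exhaustive search shows no assignment into 4 shelves of capacity 180 cm exists — the minimum is 5.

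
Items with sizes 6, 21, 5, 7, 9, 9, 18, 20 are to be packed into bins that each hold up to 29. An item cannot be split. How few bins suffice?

4

Total = 21 + 20 + 18 + 9 + 9 + 7 + 6 + 5 = 95.
Lower bound: ⌈95/29⌉ = 4 bins.
A packing using 4 bins:
  bin 1: 21 + 7 = 28
  bin 2: 20 + 9 = 29
  bin 3: 18 + 9 = 27
  bin 4: 6 + 5 = 11
This matches the lower bound, so 4 is optimal.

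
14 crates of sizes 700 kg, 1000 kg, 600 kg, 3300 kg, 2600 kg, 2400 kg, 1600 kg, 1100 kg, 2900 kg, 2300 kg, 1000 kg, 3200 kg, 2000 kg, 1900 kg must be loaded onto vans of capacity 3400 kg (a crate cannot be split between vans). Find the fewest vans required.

9

Total = 3300 + 3200 + 2900 + 2600 + 2400 + 2300 + 2000 + 1900 + 1600 + 1100 + 1000 + 1000 + 700 + 600 = 26600 kg.
Lower bound: ⌈26600/3400⌉ = 8 vans.
A packing using 9 vans:
  van 1: 3300 = 3300
  van 2: 3200 = 3200
  van 3: 2900 = 2900
  van 4: 2600 + 700 = 3300
  van 5: 2400 + 1000 = 3400
  van 6: 2300 + 1100 = 3400
  van 7: 2000 + 1000 = 3000
  van 8: 1900 + 600 = 2500
  van 9: 1600 = 1600
No arrangement into 8 vans stays within capacity, so 9 is optimal.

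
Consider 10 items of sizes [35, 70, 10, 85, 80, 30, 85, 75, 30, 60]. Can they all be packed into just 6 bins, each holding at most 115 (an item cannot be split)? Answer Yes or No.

A valid assignment using 6 bins:
  bin 1: 85 + 30 = 115
  bin 2: 85 + 30 = 115
  bin 3: 80 + 35 = 115
  bin 4: 75 + 10 = 85
  bin 5: 70 = 70
  bin 6: 60 = 60
Every load is within 115, so 6 bins suffice.

Yes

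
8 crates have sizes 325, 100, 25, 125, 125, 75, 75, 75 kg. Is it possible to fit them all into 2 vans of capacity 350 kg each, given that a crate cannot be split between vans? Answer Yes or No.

Total = 925 kg; ⌈925/350⌉ = 3.
At least 3 vans are required, but only 2 are allowed.

No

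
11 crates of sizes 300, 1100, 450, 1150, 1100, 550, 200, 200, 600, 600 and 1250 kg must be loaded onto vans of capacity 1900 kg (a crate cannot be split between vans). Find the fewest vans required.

4

Total = 1250 + 1150 + 1100 + 1100 + 600 + 600 + 550 + 450 + 300 + 200 + 200 = 7500 kg.
Lower bound: ⌈7500/1900⌉ = 4 vans.
A packing using 4 vans:
  van 1: 1250 + 600 = 1850
  van 2: 1150 + 550 + 200 = 1900
  van 3: 1100 + 600 + 200 = 1900
  van 4: 1100 + 450 + 300 = 1850
This matches the lower bound, so 4 is optimal.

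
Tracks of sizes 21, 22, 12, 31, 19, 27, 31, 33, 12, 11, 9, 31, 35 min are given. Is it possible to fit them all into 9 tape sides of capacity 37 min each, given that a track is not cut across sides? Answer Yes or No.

A valid assignment using 9 tape sides:
  side 1: 35 = 35
  side 2: 33 = 33
  side 3: 31 = 31
  side 4: 31 = 31
  side 5: 31 = 31
  side 6: 27 + 9 = 36
  side 7: 22 + 12 = 34
  side 8: 21 + 12 = 33
  side 9: 19 + 11 = 30
Every load is within 37 min, so 9 tape sides suffice.

Yes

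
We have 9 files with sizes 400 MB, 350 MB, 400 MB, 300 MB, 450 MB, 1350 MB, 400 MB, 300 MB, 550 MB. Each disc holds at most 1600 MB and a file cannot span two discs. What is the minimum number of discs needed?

3

Total = 1350 + 550 + 450 + 400 + 400 + 400 + 350 + 300 + 300 = 4500 MB.
Lower bound: ⌈4500/1600⌉ = 3 discs.
A packing using 3 discs:
  disc 1: 1350 = 1350
  disc 2: 550 + 450 + 300 + 300 = 1600
  disc 3: 400 + 400 + 400 + 350 = 1550
This matches the lower bound, so 3 is optimal.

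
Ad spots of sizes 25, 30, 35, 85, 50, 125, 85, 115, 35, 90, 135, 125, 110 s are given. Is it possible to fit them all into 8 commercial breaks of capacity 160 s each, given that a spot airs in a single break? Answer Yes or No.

Yes

A valid assignment using 8 commercial breaks:
  break 1: 135 + 25 = 160
  break 2: 125 + 35 = 160
  break 3: 125 + 35 = 160
  break 4: 115 + 30 = 145
  break 5: 110 + 50 = 160
  break 6: 90 = 90
  break 7: 85 = 85
  break 8: 85 = 85
Every load is within 160 s, so 8 commercial breaks suffice.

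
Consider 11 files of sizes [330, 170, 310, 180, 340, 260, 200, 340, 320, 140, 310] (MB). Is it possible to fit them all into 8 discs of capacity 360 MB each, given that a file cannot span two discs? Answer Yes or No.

No

Total = 2900 MB; ⌈2900/360⌉ = 9.
At least 9 discs are required, but only 8 are allowed.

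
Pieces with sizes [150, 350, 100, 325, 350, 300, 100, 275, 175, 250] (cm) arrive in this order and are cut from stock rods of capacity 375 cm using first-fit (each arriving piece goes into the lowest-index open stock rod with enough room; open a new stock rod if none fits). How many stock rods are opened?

  150 → stock rod 1 (new)  [load 150/375]
  350 → stock rod 2 (new)  [load 350/375]
  100 → stock rod 1  [load 250/375]
  325 → stock rod 3 (new)  [load 325/375]
  350 → stock rod 4 (new)  [load 350/375]
  300 → stock rod 5 (new)  [load 300/375]
  100 → stock rod 1  [load 350/375]
  275 → stock rod 6 (new)  [load 275/375]
  175 → stock rod 7 (new)  [load 175/375]
  250 → stock rod 8 (new)  [load 250/375]
8 stock rods opened.

8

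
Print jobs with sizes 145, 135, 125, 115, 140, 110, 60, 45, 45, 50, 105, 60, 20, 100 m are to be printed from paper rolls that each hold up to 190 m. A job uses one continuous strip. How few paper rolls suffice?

Total = 145 + 140 + 135 + 125 + 115 + 110 + 105 + 100 + 60 + 60 + 50 + 45 + 45 + 20 = 1255 m.
Lower bound: ⌈1255/190⌉ = 7 paper rolls.
Also, 8 print jobs each exceed 95 m, and no two of those can share a roll, so at least 8 paper rolls are needed.
A packing using 8 paper rolls:
  roll 1: 145 + 45 = 190
  roll 2: 140 + 50 = 190
  roll 3: 135 + 45 = 180
  roll 4: 125 + 60 = 185
  roll 5: 115 + 60 = 175
  roll 6: 110 + 20 = 130
  roll 7: 105 = 105
  roll 8: 100 = 100
This matches the lower bound, so 8 is optimal.

8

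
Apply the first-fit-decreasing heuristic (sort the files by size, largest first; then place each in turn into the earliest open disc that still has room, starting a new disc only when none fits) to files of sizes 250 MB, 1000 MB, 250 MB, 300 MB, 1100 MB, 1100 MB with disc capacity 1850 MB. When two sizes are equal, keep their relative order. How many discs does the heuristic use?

3

Sorted descending: 1100, 1100, 1000, 300, 250, 250.
  1100 → disc 1 (new)  [load 1100/1850]
  1100 → disc 2 (new)  [load 1100/1850]
  1000 → disc 3 (new)  [load 1000/1850]
  300 → disc 1  [load 1400/1850]
  250 → disc 1  [load 1650/1850]
  250 → disc 2  [load 1350/1850]
3 discs opened.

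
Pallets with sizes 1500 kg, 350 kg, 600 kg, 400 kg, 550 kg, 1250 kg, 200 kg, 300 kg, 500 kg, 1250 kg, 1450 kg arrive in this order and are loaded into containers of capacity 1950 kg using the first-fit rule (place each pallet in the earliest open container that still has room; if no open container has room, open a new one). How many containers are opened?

  1500 → container 1 (new)  [load 1500/1950]
  350 → container 1  [load 1850/1950]
  600 → container 2 (new)  [load 600/1950]
  400 → container 2  [load 1000/1950]
  550 → container 2  [load 1550/1950]
  1250 → container 3 (new)  [load 1250/1950]
  200 → container 2  [load 1750/1950]
  300 → container 3  [load 1550/1950]
  500 → container 4 (new)  [load 500/1950]
  1250 → container 4  [load 1750/1950]
  1450 → container 5 (new)  [load 1450/1950]
5 containers opened.

5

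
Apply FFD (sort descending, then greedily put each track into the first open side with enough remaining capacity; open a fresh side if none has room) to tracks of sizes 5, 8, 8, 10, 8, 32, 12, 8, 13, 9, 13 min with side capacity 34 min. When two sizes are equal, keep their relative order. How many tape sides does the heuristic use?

Sorted descending: 32, 13, 13, 12, 10, 9, 8, 8, 8, 8, 5.
  32 → side 1 (new)  [load 32/34]
  13 → side 2 (new)  [load 13/34]
  13 → side 2  [load 26/34]
  12 → side 3 (new)  [load 12/34]
  10 → side 3  [load 22/34]
  9 → side 3  [load 31/34]
  8 → side 2  [load 34/34]
  8 → side 4 (new)  [load 8/34]
  8 → side 4  [load 16/34]
  8 → side 4  [load 24/34]
  5 → side 4  [load 29/34]
4 tape sides opened.

4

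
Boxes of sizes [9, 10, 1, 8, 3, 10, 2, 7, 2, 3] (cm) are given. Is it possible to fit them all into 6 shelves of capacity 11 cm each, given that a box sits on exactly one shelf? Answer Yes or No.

A valid assignment using 6 shelves:
  shelf 1: 10 + 1 = 11
  shelf 2: 10 = 10
  shelf 3: 9 + 2 = 11
  shelf 4: 8 + 3 = 11
  shelf 5: 7 + 3 = 10
  shelf 6: 2 = 2
Every load is within 11 cm, so 6 shelves suffice.

Yes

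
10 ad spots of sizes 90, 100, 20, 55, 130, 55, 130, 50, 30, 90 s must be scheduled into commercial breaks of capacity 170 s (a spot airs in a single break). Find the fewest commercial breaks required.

5

Total = 130 + 130 + 100 + 90 + 90 + 55 + 55 + 50 + 30 + 20 = 750 s.
Lower bound: ⌈750/170⌉ = 5 commercial breaks.
A packing using 5 commercial breaks:
  break 1: 130 + 30 = 160
  break 2: 130 + 20 = 150
  break 3: 100 + 55 = 155
  break 4: 90 + 55 = 145
  break 5: 90 + 50 = 140
This matches the lower bound, so 5 is optimal.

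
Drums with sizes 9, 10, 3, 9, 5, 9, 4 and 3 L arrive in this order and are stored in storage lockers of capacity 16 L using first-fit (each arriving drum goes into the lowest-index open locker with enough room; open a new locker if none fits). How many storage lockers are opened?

  9 → locker 1 (new)  [load 9/16]
  10 → locker 2 (new)  [load 10/16]
  3 → locker 1  [load 12/16]
  9 → locker 3 (new)  [load 9/16]
  5 → locker 2  [load 15/16]
  9 → locker 4 (new)  [load 9/16]
  4 → locker 1  [load 16/16]
  3 → locker 3  [load 12/16]
4 storage lockers opened.

4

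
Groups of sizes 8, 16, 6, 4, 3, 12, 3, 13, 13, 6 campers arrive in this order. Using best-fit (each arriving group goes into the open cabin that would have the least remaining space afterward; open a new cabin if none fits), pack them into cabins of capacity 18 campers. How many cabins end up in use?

6

  8 → cabin 1 (new)  [load 8/18]
  16 → cabin 2 (new)  [load 16/18]
  6 → cabin 1  [load 14/18]
  4 → cabin 1  [load 18/18]
  3 → cabin 3 (new)  [load 3/18]
  12 → cabin 3  [load 15/18]
  3 → cabin 3  [load 18/18]
  13 → cabin 4 (new)  [load 13/18]
  13 → cabin 5 (new)  [load 13/18]
  6 → cabin 6 (new)  [load 6/18]
6 cabins opened.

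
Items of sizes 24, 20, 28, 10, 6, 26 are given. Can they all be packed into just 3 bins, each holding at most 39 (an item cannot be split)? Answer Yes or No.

Total = 114; ⌈114/39⌉ = 3.
4 items each exceed half the capacity and cannot share a bin, forcing at least 4 bins.
At least 4 bins are required, but only 3 are allowed.

No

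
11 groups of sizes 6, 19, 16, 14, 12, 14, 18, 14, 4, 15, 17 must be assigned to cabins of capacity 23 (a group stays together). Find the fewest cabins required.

9

Total = 19 + 18 + 17 + 16 + 15 + 14 + 14 + 14 + 12 + 6 + 4 = 149.
Lower bound: ⌈149/23⌉ = 7 cabins.
Also, 9 groups each exceed 23/2, and no two of those can share a cabin, so at least 9 cabins are needed.
A packing using 9 cabins:
  cabin 1: 19 + 4 = 23
  cabin 2: 18 = 18
  cabin 3: 17 + 6 = 23
  cabin 4: 16 = 16
  cabin 5: 15 = 15
  cabin 6: 14 = 14
  cabin 7: 14 = 14
  cabin 8: 14 = 14
  cabin 9: 12 = 12
This matches the lower bound, so 9 is optimal.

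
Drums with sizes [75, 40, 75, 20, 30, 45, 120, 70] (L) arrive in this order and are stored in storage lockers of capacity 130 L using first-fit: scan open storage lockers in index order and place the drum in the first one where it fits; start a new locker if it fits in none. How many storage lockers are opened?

  75 → locker 1 (new)  [load 75/130]
  40 → locker 1  [load 115/130]
  75 → locker 2 (new)  [load 75/130]
  20 → locker 2  [load 95/130]
  30 → locker 2  [load 125/130]
  45 → locker 3 (new)  [load 45/130]
  120 → locker 4 (new)  [load 120/130]
  70 → locker 3  [load 115/130]
4 storage lockers opened.

4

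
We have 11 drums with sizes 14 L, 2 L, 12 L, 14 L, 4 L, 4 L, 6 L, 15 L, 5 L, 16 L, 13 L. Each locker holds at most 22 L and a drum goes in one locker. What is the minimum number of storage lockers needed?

6

Total = 16 + 15 + 14 + 14 + 13 + 12 + 6 + 5 + 4 + 4 + 2 = 105 L.
Lower bound: ⌈105/22⌉ = 5 storage lockers.
Also, 6 drums each exceed 11 L, and no two of those can share a locker, so at least 6 storage lockers are needed.
A packing using 6 storage lockers:
  locker 1: 16 + 6 = 22
  locker 2: 15 + 5 + 2 = 22
  locker 3: 14 + 4 + 4 = 22
  locker 4: 14 = 14
  locker 5: 13 = 13
  locker 6: 12 = 12
This matches the lower bound, so 6 is optimal.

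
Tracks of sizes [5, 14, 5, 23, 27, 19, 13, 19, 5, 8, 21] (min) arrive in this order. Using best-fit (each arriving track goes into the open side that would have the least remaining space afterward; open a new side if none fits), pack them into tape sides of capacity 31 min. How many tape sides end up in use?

7

  5 → side 1 (new)  [load 5/31]
  14 → side 1  [load 19/31]
  5 → side 1  [load 24/31]
  23 → side 2 (new)  [load 23/31]
  27 → side 3 (new)  [load 27/31]
  19 → side 4 (new)  [load 19/31]
  13 → side 5 (new)  [load 13/31]
  19 → side 6 (new)  [load 19/31]
  5 → side 1  [load 29/31]
  8 → side 2  [load 31/31]
  21 → side 7 (new)  [load 21/31]
7 tape sides opened.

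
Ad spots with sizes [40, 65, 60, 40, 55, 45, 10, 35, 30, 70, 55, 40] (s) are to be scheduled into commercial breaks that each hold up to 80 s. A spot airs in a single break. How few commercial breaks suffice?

8

Total = 70 + 65 + 60 + 55 + 55 + 45 + 40 + 40 + 40 + 35 + 30 + 10 = 545 s.
Lower bound: ⌈545/80⌉ = 7 commercial breaks.
A packing using 8 commercial breaks:
  break 1: 70 + 10 = 80
  break 2: 65 = 65
  break 3: 60 = 60
  break 4: 55 = 55
  break 5: 55 = 55
  break 6: 45 + 35 = 80
  break 7: 40 + 40 = 80
  break 8: 40 + 30 = 70
No arrangement into 7 commercial breaks stays within capacity, so 8 is optimal.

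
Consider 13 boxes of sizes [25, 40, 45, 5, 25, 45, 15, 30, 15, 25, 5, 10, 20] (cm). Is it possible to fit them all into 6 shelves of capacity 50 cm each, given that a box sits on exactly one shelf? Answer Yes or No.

No

Total = 305 cm; ⌈305/50⌉ = 7.
At least 7 shelves are required, but only 6 are allowed.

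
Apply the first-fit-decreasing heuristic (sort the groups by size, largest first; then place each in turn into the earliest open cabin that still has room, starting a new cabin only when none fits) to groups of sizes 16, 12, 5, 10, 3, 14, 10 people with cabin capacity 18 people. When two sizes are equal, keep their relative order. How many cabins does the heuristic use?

5

Sorted descending: 16, 14, 12, 10, 10, 5, 3.
  16 → cabin 1 (new)  [load 16/18]
  14 → cabin 2 (new)  [load 14/18]
  12 → cabin 3 (new)  [load 12/18]
  10 → cabin 4 (new)  [load 10/18]
  10 → cabin 5 (new)  [load 10/18]
  5 → cabin 3  [load 17/18]
  3 → cabin 2  [load 17/18]
5 cabins opened.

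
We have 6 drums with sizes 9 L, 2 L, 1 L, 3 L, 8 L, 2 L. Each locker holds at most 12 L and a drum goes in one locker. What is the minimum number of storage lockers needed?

Total = 9 + 8 + 3 + 2 + 2 + 1 = 25 L.
Lower bound: ⌈25/12⌉ = 3 storage lockers.
A packing using 3 storage lockers:
  locker 1: 9 + 3 = 12
  locker 2: 8 + 2 + 2 = 12
  locker 3: 1 = 1
This matches the lower bound, so 3 is optimal.

3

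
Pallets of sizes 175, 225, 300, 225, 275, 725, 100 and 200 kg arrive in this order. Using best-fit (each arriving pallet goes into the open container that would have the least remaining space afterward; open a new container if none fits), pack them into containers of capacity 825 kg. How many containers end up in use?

3

  175 → container 1 (new)  [load 175/825]
  225 → container 1  [load 400/825]
  300 → container 1  [load 700/825]
  225 → container 2 (new)  [load 225/825]
  275 → container 2  [load 500/825]
  725 → container 3 (new)  [load 725/825]
  100 → container 3  [load 825/825]
  200 → container 2  [load 700/825]
3 containers opened.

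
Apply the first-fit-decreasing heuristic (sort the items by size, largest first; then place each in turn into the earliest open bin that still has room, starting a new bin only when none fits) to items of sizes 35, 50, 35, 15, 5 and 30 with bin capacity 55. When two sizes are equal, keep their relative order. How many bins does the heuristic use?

4

Sorted descending: 50, 35, 35, 30, 15, 5.
  50 → bin 1 (new)  [load 50/55]
  35 → bin 2 (new)  [load 35/55]
  35 → bin 3 (new)  [load 35/55]
  30 → bin 4 (new)  [load 30/55]
  15 → bin 2  [load 50/55]
  5 → bin 1  [load 55/55]
4 bins opened.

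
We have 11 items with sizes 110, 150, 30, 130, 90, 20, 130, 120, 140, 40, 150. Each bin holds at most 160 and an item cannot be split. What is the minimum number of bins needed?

Total = 150 + 150 + 140 + 130 + 130 + 120 + 110 + 90 + 40 + 30 + 20 = 1110.
Lower bound: ⌈1110/160⌉ = 7 bins.
Also, 8 items each exceed 80, and no two of those can share a bin, so at least 8 bins are needed.
A packing using 8 bins:
  bin 1: 150 = 150
  bin 2: 150 = 150
  bin 3: 140 + 20 = 160
  bin 4: 130 + 30 = 160
  bin 5: 130 = 130
  bin 6: 120 + 40 = 160
  bin 7: 110 = 110
  bin 8: 90 = 90
This matches the lower bound, so 8 is optimal.

8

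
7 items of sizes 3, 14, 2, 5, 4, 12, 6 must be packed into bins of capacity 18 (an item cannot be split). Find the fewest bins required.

Total = 14 + 12 + 6 + 5 + 4 + 3 + 2 = 46.
Lower bound: ⌈46/18⌉ = 3 bins.
A packing using 3 bins:
  bin 1: 14 + 4 = 18
  bin 2: 12 + 6 = 18
  bin 3: 5 + 3 + 2 = 10
This matches the lower bound, so 3 is optimal.

3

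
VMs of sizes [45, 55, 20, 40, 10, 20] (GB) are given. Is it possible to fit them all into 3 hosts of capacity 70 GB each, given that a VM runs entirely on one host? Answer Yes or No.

A valid assignment using 3 hosts:
  host 1: 55 + 10 = 65
  host 2: 45 + 20 = 65
  host 3: 40 + 20 = 60
Every load is within 70 GB, so 3 hosts suffice.

Yes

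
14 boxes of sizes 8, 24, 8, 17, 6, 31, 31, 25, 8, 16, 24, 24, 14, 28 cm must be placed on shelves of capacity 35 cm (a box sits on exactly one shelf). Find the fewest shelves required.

Total = 31 + 31 + 28 + 25 + 24 + 24 + 24 + 17 + 16 + 14 + 8 + 8 + 8 + 6 = 264 cm.
Lower bound: ⌈264/35⌉ = 8 shelves.
A packing using 9 shelves:
  shelf 1: 31 = 31
  shelf 2: 31 = 31
  shelf 3: 28 + 6 = 34
  shelf 4: 25 + 8 = 33
  shelf 5: 24 + 8 = 32
  shelf 6: 24 + 8 = 32
  shelf 7: 24 = 24
  shelf 8: 17 + 16 = 33
  shelf 9: 14 = 14
No arrangement into 8 shelves stays within capacity, so 9 is optimal.

9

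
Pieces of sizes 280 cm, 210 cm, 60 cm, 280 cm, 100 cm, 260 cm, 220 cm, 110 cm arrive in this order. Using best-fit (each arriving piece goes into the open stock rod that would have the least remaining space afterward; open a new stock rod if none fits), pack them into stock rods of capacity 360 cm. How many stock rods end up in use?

  280 → stock rod 1 (new)  [load 280/360]
  210 → stock rod 2 (new)  [load 210/360]
  60 → stock rod 1  [load 340/360]
  280 → stock rod 3 (new)  [load 280/360]
  100 → stock rod 2  [load 310/360]
  260 → stock rod 4 (new)  [load 260/360]
  220 → stock rod 5 (new)  [load 220/360]
  110 → stock rod 5  [load 330/360]
5 stock rods opened.

5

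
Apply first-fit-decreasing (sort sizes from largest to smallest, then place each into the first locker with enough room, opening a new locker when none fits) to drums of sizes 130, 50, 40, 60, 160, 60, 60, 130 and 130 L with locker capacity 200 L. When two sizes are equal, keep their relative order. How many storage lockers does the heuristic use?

Sorted descending: 160, 130, 130, 130, 60, 60, 60, 50, 40.
  160 → locker 1 (new)  [load 160/200]
  130 → locker 2 (new)  [load 130/200]
  130 → locker 3 (new)  [load 130/200]
  130 → locker 4 (new)  [load 130/200]
  60 → locker 2  [load 190/200]
  60 → locker 3  [load 190/200]
  60 → locker 4  [load 190/200]
  50 → locker 5 (new)  [load 50/200]
  40 → locker 1  [load 200/200]
5 storage lockers opened.

5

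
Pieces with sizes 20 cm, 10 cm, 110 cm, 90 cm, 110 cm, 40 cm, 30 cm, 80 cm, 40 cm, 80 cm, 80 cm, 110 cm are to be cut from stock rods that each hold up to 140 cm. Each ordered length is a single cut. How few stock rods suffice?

Total = 110 + 110 + 110 + 90 + 80 + 80 + 80 + 40 + 40 + 30 + 20 + 10 = 800 cm.
Lower bound: ⌈800/140⌉ = 6 stock rods.
Also, 7 pieces each exceed 70 cm, and no two of those can share a stock rod, so at least 7 stock rods are needed.
A packing using 7 stock rods:
  stock rod 1: 110 + 30 = 140
  stock rod 2: 110 + 20 + 10 = 140
  stock rod 3: 110 = 110
  stock rod 4: 90 + 40 = 130
  stock rod 5: 80 + 40 = 120
  stock rod 6: 80 = 80
  stock rod 7: 80 = 80
This matches the lower bound, so 7 is optimal.

7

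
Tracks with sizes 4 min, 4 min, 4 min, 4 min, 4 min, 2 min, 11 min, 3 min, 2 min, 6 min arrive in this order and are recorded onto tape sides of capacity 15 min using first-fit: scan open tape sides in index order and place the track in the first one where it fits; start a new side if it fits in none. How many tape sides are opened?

4

  4 → side 1 (new)  [load 4/15]
  4 → side 1  [load 8/15]
  4 → side 1  [load 12/15]
  4 → side 2 (new)  [load 4/15]
  4 → side 2  [load 8/15]
  2 → side 1  [load 14/15]
  11 → side 3 (new)  [load 11/15]
  3 → side 2  [load 11/15]
  2 → side 2  [load 13/15]
  6 → side 4 (new)  [load 6/15]
4 tape sides opened.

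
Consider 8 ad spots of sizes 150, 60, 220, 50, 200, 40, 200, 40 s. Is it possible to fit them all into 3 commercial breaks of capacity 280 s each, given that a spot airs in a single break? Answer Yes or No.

No

Total = 960 s; ⌈960/280⌉ = 4.
At least 4 commercial breaks are required, but only 3 are allowed.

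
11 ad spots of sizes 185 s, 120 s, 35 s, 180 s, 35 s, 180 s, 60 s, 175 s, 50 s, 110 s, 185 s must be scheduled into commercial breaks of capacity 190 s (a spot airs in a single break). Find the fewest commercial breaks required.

Total = 185 + 185 + 180 + 180 + 175 + 120 + 110 + 60 + 50 + 35 + 35 = 1315 s.
Lower bound: ⌈1315/190⌉ = 7 commercial breaks.
A packing using 8 commercial breaks:
  break 1: 185 = 185
  break 2: 185 = 185
  break 3: 180 = 180
  break 4: 180 = 180
  break 5: 175 = 175
  break 6: 120 + 60 = 180
  break 7: 110 + 50 = 160
  break 8: 35 + 35 = 70
No arrangement into 7 commercial breaks stays within capacity, so 8 is optimal.

8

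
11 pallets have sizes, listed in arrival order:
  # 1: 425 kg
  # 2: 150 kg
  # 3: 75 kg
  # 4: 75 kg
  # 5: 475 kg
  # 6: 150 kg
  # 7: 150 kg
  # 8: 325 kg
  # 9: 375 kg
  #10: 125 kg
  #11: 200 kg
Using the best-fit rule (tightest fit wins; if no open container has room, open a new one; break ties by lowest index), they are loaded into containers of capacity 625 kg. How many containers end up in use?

  425 → container 1 (new)  [load 425/625]
  150 → container 1  [load 575/625]
  75 → container 2 (new)  [load 75/625]
  75 → container 2  [load 150/625]
  475 → container 2  [load 625/625]
  150 → container 3 (new)  [load 150/625]
  150 → container 3  [load 300/625]
  325 → container 3  [load 625/625]
  375 → container 4 (new)  [load 375/625]
  125 → container 4  [load 500/625]
  200 → container 5 (new)  [load 200/625]
5 containers opened.

5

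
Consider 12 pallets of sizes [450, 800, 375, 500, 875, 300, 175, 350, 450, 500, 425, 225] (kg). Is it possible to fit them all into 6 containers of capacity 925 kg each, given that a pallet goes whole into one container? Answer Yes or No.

No

Total = 5425 kg; ⌈5425/925⌉ = 6.
The bound of 6 does not rule out 6, but exhaustive search shows no assignment into 6 containers of capacity 925 kg exists — the minimum is 7.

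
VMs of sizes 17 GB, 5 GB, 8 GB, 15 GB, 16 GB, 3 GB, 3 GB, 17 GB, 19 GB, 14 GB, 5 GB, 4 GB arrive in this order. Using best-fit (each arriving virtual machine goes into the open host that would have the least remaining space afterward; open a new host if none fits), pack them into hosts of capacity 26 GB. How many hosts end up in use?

6

  17 → host 1 (new)  [load 17/26]
  5 → host 1  [load 22/26]
  8 → host 2 (new)  [load 8/26]
  15 → host 2  [load 23/26]
  16 → host 3 (new)  [load 16/26]
  3 → host 2  [load 26/26]
  3 → host 1  [load 25/26]
  17 → host 4 (new)  [load 17/26]
  19 → host 5 (new)  [load 19/26]
  14 → host 6 (new)  [load 14/26]
  5 → host 5  [load 24/26]
  4 → host 4  [load 21/26]
6 hosts opened.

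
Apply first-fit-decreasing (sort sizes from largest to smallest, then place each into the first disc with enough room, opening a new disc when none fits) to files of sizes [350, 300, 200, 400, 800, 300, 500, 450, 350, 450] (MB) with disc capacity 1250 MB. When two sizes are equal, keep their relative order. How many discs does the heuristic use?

Sorted descending: 800, 500, 450, 450, 400, 350, 350, 300, 300, 200.
  800 → disc 1 (new)  [load 800/1250]
  500 → disc 2 (new)  [load 500/1250]
  450 → disc 1  [load 1250/1250]
  450 → disc 2  [load 950/1250]
  400 → disc 3 (new)  [load 400/1250]
  350 → disc 3  [load 750/1250]
  350 → disc 3  [load 1100/1250]
  300 → disc 2  [load 1250/1250]
  300 → disc 4 (new)  [load 300/1250]
  200 → disc 4  [load 500/1250]
4 discs opened.

4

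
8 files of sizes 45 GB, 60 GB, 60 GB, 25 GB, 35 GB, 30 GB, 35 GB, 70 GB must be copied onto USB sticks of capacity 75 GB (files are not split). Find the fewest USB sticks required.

Total = 70 + 60 + 60 + 45 + 35 + 35 + 30 + 25 = 360 GB.
Lower bound: ⌈360/75⌉ = 5 USB sticks.
A packing using 6 USB sticks:
  USB stick 1: 70 = 70
  USB stick 2: 60 = 60
  USB stick 3: 60 = 60
  USB stick 4: 45 + 30 = 75
  USB stick 5: 35 + 35 = 70
  USB stick 6: 25 = 25
No arrangement into 5 USB sticks stays within capacity, so 6 is optimal.

6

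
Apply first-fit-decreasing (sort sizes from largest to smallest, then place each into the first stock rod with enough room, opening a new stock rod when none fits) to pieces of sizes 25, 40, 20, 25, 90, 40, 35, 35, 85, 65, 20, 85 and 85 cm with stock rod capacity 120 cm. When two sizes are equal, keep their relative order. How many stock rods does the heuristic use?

6

Sorted descending: 90, 85, 85, 85, 65, 40, 40, 35, 35, 25, 25, 20, 20.
  90 → stock rod 1 (new)  [load 90/120]
  85 → stock rod 2 (new)  [load 85/120]
  85 → stock rod 3 (new)  [load 85/120]
  85 → stock rod 4 (new)  [load 85/120]
  65 → stock rod 5 (new)  [load 65/120]
  40 → stock rod 5  [load 105/120]
  40 → stock rod 6 (new)  [load 40/120]
  35 → stock rod 2  [load 120/120]
  35 → stock rod 3  [load 120/120]
  25 → stock rod 1  [load 115/120]
  25 → stock rod 4  [load 110/120]
  20 → stock rod 6  [load 60/120]
  20 → stock rod 6  [load 80/120]
6 stock rods opened.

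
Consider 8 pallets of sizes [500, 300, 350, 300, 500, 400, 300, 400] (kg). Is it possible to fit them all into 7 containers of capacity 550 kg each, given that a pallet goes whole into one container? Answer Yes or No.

Total = 3050 kg; ⌈3050/550⌉ = 6.
8 pallets each exceed half the capacity and cannot share a container, forcing at least 8 containers.
At least 8 containers are required, but only 7 are allowed.

No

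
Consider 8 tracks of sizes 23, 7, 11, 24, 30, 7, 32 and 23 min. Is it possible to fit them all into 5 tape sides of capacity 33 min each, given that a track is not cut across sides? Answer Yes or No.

No

Total = 157 min; ⌈157/33⌉ = 5.
The bound of 5 does not rule out 5, but exhaustive search shows no assignment into 5 tape sides of capacity 33 min exists — the minimum is 6.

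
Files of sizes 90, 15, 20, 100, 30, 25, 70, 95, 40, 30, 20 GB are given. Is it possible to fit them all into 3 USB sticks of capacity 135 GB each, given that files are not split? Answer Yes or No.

Total = 535 GB; ⌈535/135⌉ = 4.
At least 4 USB sticks are required, but only 3 are allowed.

No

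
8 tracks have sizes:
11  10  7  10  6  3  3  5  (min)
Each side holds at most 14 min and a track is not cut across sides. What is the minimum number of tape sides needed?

Total = 11 + 10 + 10 + 7 + 6 + 5 + 3 + 3 = 55 min.
Lower bound: ⌈55/14⌉ = 4 tape sides.
A packing using 5 tape sides:
  side 1: 11 + 3 = 14
  side 2: 10 + 3 = 13
  side 3: 10 = 10
  side 4: 7 + 6 = 13
  side 5: 5 = 5
No arrangement into 4 tape sides stays within capacity, so 5 is optimal.

5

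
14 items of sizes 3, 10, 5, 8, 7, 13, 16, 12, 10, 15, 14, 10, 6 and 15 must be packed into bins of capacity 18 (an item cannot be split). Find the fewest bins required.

Total = 16 + 15 + 15 + 14 + 13 + 12 + 10 + 10 + 10 + 8 + 7 + 6 + 5 + 3 = 144.
Lower bound: ⌈144/18⌉ = 8 bins.
Also, 9 items each exceed 9, and no two of those can share a bin, so at least 9 bins are needed.
A packing using 9 bins:
  bin 1: 16 = 16
  bin 2: 15 + 3 = 18
  bin 3: 15 = 15
  bin 4: 14 = 14
  bin 5: 13 + 5 = 18
  bin 6: 12 + 6 = 18
  bin 7: 10 + 8 = 18
  bin 8: 10 + 7 = 17
  bin 9: 10 = 10
This matches the lower bound, so 9 is optimal.

9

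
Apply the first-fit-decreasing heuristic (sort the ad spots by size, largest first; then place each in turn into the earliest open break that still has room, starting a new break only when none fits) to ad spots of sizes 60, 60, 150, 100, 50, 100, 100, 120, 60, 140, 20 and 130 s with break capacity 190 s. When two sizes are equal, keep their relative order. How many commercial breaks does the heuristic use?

Sorted descending: 150, 140, 130, 120, 100, 100, 100, 60, 60, 60, 50, 20.
  150 → break 1 (new)  [load 150/190]
  140 → break 2 (new)  [load 140/190]
  130 → break 3 (new)  [load 130/190]
  120 → break 4 (new)  [load 120/190]
  100 → break 5 (new)  [load 100/190]
  100 → break 6 (new)  [load 100/190]
  100 → break 7 (new)  [load 100/190]
  60 → break 3  [load 190/190]
  60 → break 4  [load 180/190]
  60 → break 5  [load 160/190]
  50 → break 2  [load 190/190]
  20 → break 1  [load 170/190]
7 commercial breaks opened.

7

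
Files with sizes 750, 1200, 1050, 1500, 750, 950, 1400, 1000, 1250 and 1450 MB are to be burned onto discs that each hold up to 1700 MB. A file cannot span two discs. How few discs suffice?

Total = 1500 + 1450 + 1400 + 1250 + 1200 + 1050 + 1000 + 950 + 750 + 750 = 11300 MB.
Lower bound: ⌈11300/1700⌉ = 7 discs.
Also, 8 files each exceed 850 MB, and no two of those can share a disc, so at least 8 discs are needed.
A packing using 9 discs:
  disc 1: 1500 = 1500
  disc 2: 1450 = 1450
  disc 3: 1400 = 1400
  disc 4: 1250 = 1250
  disc 5: 1200 = 1200
  disc 6: 1050 = 1050
  disc 7: 1000 = 1000
  disc 8: 950 + 750 = 1700
  disc 9: 750 = 750
No arrangement into 8 discs stays within capacity, so 9 is optimal.

9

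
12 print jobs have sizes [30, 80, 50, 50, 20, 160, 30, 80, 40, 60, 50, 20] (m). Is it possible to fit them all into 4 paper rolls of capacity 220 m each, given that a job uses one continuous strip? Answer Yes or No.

Yes

A valid assignment using 4 paper rolls:
  roll 1: 160 + 60 = 220
  roll 2: 80 + 80 + 50 = 210
  roll 3: 50 + 50 + 40 + 30 + 30 + 20 = 220
  roll 4: 20 = 20
Every load is within 220 m, so 4 paper rolls suffice.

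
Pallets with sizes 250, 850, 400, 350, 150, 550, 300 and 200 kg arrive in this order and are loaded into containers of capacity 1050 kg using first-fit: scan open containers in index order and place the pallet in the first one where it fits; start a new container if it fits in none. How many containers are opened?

  250 → container 1 (new)  [load 250/1050]
  850 → container 2 (new)  [load 850/1050]
  400 → container 1  [load 650/1050]
  350 → container 1  [load 1000/1050]
  150 → container 2  [load 1000/1050]
  550 → container 3 (new)  [load 550/1050]
  300 → container 3  [load 850/1050]
  200 → container 3  [load 1050/1050]
3 containers opened.

3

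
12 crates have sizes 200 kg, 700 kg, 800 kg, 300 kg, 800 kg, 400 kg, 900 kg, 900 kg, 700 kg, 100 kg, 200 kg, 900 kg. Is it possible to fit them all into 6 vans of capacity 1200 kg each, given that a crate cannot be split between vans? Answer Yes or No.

Total = 6900 kg; ⌈6900/1200⌉ = 6.
7 crates each exceed half the capacity and cannot share a van, forcing at least 7 vans.
At least 7 vans are required, but only 6 are allowed.

No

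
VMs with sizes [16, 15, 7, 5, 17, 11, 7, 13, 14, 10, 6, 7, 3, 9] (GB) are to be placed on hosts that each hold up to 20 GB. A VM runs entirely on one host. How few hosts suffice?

8

Total = 17 + 16 + 15 + 14 + 13 + 11 + 10 + 9 + 7 + 7 + 7 + 6 + 5 + 3 = 140 GB.
Lower bound: ⌈140/20⌉ = 7 hosts.
A packing using 8 hosts:
  host 1: 17 + 3 = 20
  host 2: 16 = 16
  host 3: 15 + 5 = 20
  host 4: 14 + 6 = 20
  host 5: 13 + 7 = 20
  host 6: 11 + 9 = 20
  host 7: 10 + 7 = 17
  host 8: 7 = 7
No arrangement into 7 hosts stays within capacity, so 8 is optimal.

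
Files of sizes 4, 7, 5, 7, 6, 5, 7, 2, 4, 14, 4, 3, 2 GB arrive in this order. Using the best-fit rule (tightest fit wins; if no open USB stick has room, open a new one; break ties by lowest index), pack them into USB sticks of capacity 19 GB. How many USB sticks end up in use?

  4 → USB stick 1 (new)  [load 4/19]
  7 → USB stick 1  [load 11/19]
  5 → USB stick 1  [load 16/19]
  7 → USB stick 2 (new)  [load 7/19]
  6 → USB stick 2  [load 13/19]
  5 → USB stick 2  [load 18/19]
  7 → USB stick 3 (new)  [load 7/19]
  2 → USB stick 1  [load 18/19]
  4 → USB stick 3  [load 11/19]
  14 → USB stick 4 (new)  [load 14/19]
  4 → USB stick 4  [load 18/19]
  3 → USB stick 3  [load 14/19]
  2 → USB stick 3  [load 16/19]
4 USB sticks opened.

4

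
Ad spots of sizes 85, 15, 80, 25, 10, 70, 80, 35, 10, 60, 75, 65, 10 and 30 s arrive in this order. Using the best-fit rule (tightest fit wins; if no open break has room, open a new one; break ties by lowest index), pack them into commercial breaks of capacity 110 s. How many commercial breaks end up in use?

7

  85 → break 1 (new)  [load 85/110]
  15 → break 1  [load 100/110]
  80 → break 2 (new)  [load 80/110]
  25 → break 2  [load 105/110]
  10 → break 1  [load 110/110]
  70 → break 3 (new)  [load 70/110]
  80 → break 4 (new)  [load 80/110]
  35 → break 3  [load 105/110]
  10 → break 4  [load 90/110]
  60 → break 5 (new)  [load 60/110]
  75 → break 6 (new)  [load 75/110]
  65 → break 7 (new)  [load 65/110]
  10 → break 4  [load 100/110]
  30 → break 6  [load 105/110]
7 commercial breaks opened.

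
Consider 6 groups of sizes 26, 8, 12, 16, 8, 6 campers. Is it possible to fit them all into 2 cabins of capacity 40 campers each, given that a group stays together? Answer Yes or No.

Yes

A valid assignment using 2 cabins:
  cabin 1: 26 + 12 = 38
  cabin 2: 16 + 8 + 8 + 6 = 38
Every load is within 40 campers, so 2 cabins suffice.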